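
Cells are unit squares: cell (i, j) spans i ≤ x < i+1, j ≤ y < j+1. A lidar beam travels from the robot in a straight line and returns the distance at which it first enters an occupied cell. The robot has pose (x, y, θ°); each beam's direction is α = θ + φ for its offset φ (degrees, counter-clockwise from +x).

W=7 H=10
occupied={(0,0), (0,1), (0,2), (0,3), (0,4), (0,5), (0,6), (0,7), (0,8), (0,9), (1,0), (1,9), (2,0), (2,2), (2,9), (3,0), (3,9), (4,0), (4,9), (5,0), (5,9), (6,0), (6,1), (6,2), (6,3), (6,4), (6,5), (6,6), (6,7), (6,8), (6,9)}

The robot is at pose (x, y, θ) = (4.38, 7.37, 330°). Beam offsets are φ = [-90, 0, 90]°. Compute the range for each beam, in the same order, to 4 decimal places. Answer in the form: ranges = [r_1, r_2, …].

ranges = [6.7600, 1.8706, 1.8822]

beam 1: φ=-90°, α=240°
  direction (-0.5000, -0.8660); cell (4,7); t to first gridline: x 0.7600, y 0.4272 (then +2.0000 / +1.1547)
    (4,6) via y @ 0.4272
    (3,6) via x @ 0.7600
    (3,5) via y @ 1.5819
    (3,4) via y @ 2.7366
    (2,4) via x @ 2.7600
    (2,3) via y @ 3.8913
    (1,3) via x @ 4.7600
    (1,2) via y @ 5.0460
    (1,1) via y @ 6.2007
    (0,1) via x @ 6.7600  # hit
  → r_1 = 6.7600
beam 2: φ=0°, α=330°
  direction (0.8660, -0.5000); cell (4,7); t to first gridline: x 0.7159, y 0.7400 (then +1.1547 / +2.0000)
    (5,7) via x @ 0.7159
    (5,6) via y @ 0.7400
    (6,6) via x @ 1.8706  # hit
  → r_2 = 1.8706
beam 3: φ=90°, α=60°
  direction (0.5000, 0.8660); cell (4,7); t to first gridline: x 1.2400, y 0.7275 (then +2.0000 / +1.1547)
    (4,8) via y @ 0.7275
    (5,8) via x @ 1.2400
    (5,9) via y @ 1.8822  # hit
  → r_3 = 1.8822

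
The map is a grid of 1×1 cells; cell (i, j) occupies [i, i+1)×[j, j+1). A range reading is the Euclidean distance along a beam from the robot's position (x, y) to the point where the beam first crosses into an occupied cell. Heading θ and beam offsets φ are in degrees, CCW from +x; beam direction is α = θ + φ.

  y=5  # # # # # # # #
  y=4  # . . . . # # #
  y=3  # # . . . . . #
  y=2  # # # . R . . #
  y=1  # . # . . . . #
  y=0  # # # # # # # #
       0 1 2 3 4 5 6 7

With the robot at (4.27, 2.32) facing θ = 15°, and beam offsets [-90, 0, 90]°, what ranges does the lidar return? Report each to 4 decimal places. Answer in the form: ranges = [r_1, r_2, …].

ranges = [1.3666, 2.8263, 2.7745]

beam 1: φ=-90°, α=285°
  direction (0.2588, -0.9659); cell (4,2); t to first gridline: x 2.8205, y 0.3313 (then +3.8637 / +1.0353)
    (4,1) via y @ 0.3313
    (4,0) via y @ 1.3666  # hit
  → r_1 = 1.3666
beam 2: φ=0°, α=15°
  direction (0.9659, 0.2588); cell (4,2); t to first gridline: x 0.7558, y 2.6273 (then +1.0353 / +3.8637)
    (5,2) via x @ 0.7558
    (6,2) via x @ 1.7910
    (6,3) via y @ 2.6273
    (7,3) via x @ 2.8263  # hit
  → r_2 = 2.8263
beam 3: φ=90°, α=105°
  direction (-0.2588, 0.9659); cell (4,2); t to first gridline: x 1.0432, y 0.7040 (then +3.8637 / +1.0353)
    (4,3) via y @ 0.7040
    (3,3) via x @ 1.0432
    (3,4) via y @ 1.7393
    (3,5) via y @ 2.7745  # hit
  → r_3 = 2.7745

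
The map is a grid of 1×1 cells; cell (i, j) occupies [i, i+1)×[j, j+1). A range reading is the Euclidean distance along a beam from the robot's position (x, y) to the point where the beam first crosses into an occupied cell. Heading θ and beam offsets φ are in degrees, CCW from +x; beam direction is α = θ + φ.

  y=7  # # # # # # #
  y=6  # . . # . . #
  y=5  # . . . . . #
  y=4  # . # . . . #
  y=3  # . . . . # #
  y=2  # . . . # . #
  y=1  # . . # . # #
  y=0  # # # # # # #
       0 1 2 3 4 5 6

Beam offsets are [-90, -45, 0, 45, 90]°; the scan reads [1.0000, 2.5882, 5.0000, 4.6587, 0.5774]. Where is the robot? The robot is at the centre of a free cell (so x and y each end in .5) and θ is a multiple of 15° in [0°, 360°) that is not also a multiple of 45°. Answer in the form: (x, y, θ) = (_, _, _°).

(x, y, θ) = (5.5, 4.5, 150°)

Candidates: 24 free-cell centres × 16 headings = 384 poses. Raycast each; keep the one whose scan matches to 4 dp.
  (1.5, 4.5, 330°): beam 2 = 3.6235 ≠ 2.5882 ✗
  (2.5, 3.5, 30°): beam 1 = 1.7321 ≠ 1.0000 ✗
  (4.5, 6.5, 255°): beam 1 = 0.5176 ≠ 1.0000 ✗
  (3.5, 4.5, 120°): beam 1 = 2.8868 ≠ 1.0000 ✗
  …
  (5.5, 4.5, 150°): r_1=1.0000, r_2=2.5882, r_3=5.0000, r_4=4.6587, r_5=0.5774 — all match ✓
Unique over the lattice → pose = (5.5, 4.5, 150°).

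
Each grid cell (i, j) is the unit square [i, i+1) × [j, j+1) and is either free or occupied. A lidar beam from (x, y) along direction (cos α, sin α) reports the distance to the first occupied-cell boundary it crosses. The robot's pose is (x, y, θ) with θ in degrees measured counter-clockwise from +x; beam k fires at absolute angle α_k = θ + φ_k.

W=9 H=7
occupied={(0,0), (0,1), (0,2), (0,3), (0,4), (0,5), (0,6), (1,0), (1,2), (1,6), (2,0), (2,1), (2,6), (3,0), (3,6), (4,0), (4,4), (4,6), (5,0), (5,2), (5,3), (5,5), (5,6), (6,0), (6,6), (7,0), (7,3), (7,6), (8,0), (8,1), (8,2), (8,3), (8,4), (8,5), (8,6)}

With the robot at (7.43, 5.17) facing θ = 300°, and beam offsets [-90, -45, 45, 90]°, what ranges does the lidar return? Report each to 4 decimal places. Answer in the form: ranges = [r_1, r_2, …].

ranges = [2.3400, 1.2113, 0.5901, 0.6582]

beam 1: φ=-90°, α=210°
  d=(-0.8660,-0.5000)  start (7,5)  tX=0.4965 tY=0.3400  stride 1/|dx|=1.1547 1/|dy|=2.0000
    cross y-line → (7,4), t=0.3400
    cross x-line → (6,4), t=0.4965
    cross x-line → (5,4), t=1.6512
    cross y-line → (5,3), t=2.3400 (wall)
  → r_1 = 2.3400
beam 2: φ=-45°, α=255°
  d=(-0.2588,-0.9659)  start (7,5)  tX=1.6614 tY=0.1760  stride 1/|dx|=3.8637 1/|dy|=1.0353
    cross y-line → (7,4), t=0.1760
    cross y-line → (7,3), t=1.2113 (wall)
  → r_2 = 1.2113
beam 3: φ=45°, α=345°
  d=(0.9659,-0.2588)  start (7,5)  tX=0.5901 tY=0.6568  stride 1/|dx|=1.0353 1/|dy|=3.8637
    cross x-line → (8,5), t=0.5901 (wall)
  → r_3 = 0.5901
beam 4: φ=90°, α=30°
  d=(0.8660,0.5000)  start (7,5)  tX=0.6582 tY=1.6600  stride 1/|dx|=1.1547 1/|dy|=2.0000
    cross x-line → (8,5), t=0.6582 (wall)
  → r_4 = 0.6582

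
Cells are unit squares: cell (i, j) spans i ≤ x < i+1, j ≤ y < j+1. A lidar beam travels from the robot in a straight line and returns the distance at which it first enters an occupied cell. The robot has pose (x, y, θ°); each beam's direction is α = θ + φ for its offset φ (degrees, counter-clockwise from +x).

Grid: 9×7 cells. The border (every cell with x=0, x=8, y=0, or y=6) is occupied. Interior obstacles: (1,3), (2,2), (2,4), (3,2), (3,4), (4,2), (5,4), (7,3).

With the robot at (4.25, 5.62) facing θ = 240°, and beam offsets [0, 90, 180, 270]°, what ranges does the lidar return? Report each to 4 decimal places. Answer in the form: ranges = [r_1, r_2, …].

ranges = [0.7159, 1.2400, 0.4388, 0.7600]

beam 1: φ=0°, α=240°
  cosα=-0.5000 sinα=-0.8660 | (4,5) | tMaxX 0.5000 tMaxY 0.7159 | tΔX 2.0000 tΔY 1.1547
    t=0.5000 [x] (3,5)
    t=0.7159 [y] (3,4) — stop
  → r_1 = 0.7159
beam 2: φ=90°, α=330°
  cosα=0.8660 sinα=-0.5000 | (4,5) | tMaxX 0.8660 tMaxY 1.2400 | tΔX 1.1547 tΔY 2.0000
    t=0.8660 [x] (5,5)
    t=1.2400 [y] (5,4) — stop
  → r_2 = 1.2400
beam 3: φ=180°, α=60°
  cosα=0.5000 sinα=0.8660 | (4,5) | tMaxX 1.5000 tMaxY 0.4388 | tΔX 2.0000 tΔY 1.1547
    t=0.4388 [y] (4,6) — stop
  → r_3 = 0.4388
beam 4: φ=270°, α=150°
  cosα=-0.8660 sinα=0.5000 | (4,5) | tMaxX 0.2887 tMaxY 0.7600 | tΔX 1.1547 tΔY 2.0000
    t=0.2887 [x] (3,5)
    t=0.7600 [y] (3,6) — stop
  → r_4 = 0.7600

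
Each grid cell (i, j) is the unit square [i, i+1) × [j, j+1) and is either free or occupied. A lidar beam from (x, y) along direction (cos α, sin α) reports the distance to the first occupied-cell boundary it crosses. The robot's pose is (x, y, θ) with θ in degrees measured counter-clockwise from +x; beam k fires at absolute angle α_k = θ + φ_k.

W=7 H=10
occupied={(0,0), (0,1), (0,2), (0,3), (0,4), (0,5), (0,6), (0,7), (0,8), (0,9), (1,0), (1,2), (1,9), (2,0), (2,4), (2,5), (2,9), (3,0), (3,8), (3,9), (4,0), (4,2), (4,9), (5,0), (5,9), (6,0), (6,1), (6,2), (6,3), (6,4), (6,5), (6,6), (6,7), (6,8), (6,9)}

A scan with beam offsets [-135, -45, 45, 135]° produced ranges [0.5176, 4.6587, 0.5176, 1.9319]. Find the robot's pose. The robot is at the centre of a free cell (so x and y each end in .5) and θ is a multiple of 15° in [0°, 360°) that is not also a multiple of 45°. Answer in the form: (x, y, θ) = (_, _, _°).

(x, y, θ) = (1.5, 5.5, 330°)

Enumerate (i+0.5, j+0.5, θ) over the 35 free cells and 16 admissible headings. For each, cast all 4 beams and compare to the given ranges.
  (2.5, 3.5, 210°): beam 2 = 1.5529 ≠ 4.6587 ✗
  (4.5, 8.5, 30°): beam 1 = 7.7646 ≠ 0.5176 ✗
  (5.5, 7.5, 150°): beam 2 = 1.5529 ≠ 4.6587 ✗
  (3.5, 5.5, 210°): beam 1 = 3.6235 ≠ 0.5176 ✗
  …
  (1.5, 5.5, 330°): r_1=0.5176, r_2=4.6587, r_3=0.5176, r_4=1.9319 — all match ✓
Unique over the lattice → pose = (1.5, 5.5, 330°).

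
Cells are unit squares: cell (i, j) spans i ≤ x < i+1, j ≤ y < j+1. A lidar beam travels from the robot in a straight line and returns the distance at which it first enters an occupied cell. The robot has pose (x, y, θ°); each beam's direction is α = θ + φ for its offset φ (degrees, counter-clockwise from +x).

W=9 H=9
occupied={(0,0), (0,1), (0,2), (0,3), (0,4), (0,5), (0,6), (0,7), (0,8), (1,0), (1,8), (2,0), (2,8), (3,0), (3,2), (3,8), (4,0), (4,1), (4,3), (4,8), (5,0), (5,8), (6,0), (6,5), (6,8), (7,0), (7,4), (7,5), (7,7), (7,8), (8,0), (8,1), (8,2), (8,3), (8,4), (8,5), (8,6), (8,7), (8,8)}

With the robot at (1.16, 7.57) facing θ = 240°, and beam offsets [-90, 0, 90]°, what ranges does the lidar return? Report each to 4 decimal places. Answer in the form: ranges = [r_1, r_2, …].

ranges = [0.1848, 0.3200, 6.7435]

beam 1: φ=-90°, α=150°
  d=(-0.8660,0.5000)  start (1,7)  tX=0.1848 tY=0.8600  stride 1/|dx|=1.1547 1/|dy|=2.0000
    cross x-line → (0,7), t=0.1848 (wall)
  → r_1 = 0.1848
beam 2: φ=0°, α=240°
  d=(-0.5000,-0.8660)  start (1,7)  tX=0.3200 tY=0.6582  stride 1/|dx|=2.0000 1/|dy|=1.1547
    cross x-line → (0,7), t=0.3200 (wall)
  → r_2 = 0.3200
beam 3: φ=90°, α=330°
  d=(0.8660,-0.5000)  start (1,7)  tX=0.9699 tY=1.1400  stride 1/|dx|=1.1547 1/|dy|=2.0000
    cross x-line → (2,7), t=0.9699
    cross y-line → (2,6), t=1.1400
    cross x-line → (3,6), t=2.1246
    cross y-line → (3,5), t=3.1400
    cross x-line → (4,5), t=3.2793
    cross x-line → (5,5), t=4.4341
    cross y-line → (5,4), t=5.1400
    cross x-line → (6,4), t=5.5888
    cross x-line → (7,4), t=6.7435 (wall)
  → r_3 = 6.7435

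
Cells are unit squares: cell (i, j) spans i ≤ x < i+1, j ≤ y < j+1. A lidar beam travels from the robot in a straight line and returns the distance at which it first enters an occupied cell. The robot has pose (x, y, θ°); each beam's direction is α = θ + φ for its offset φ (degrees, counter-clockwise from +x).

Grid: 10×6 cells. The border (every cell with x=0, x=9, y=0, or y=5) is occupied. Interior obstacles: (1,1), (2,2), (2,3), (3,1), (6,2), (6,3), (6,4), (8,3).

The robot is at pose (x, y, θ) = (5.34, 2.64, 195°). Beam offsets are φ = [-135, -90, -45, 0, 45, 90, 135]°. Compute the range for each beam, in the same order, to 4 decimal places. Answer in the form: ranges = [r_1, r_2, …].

beam 1: φ=-135°, α=60°
  direction (0.5000, 0.8660); cell (5,2); t to first gridline: x 1.3200, y 0.4157 (then +2.0000 / +1.1547)
    (5,3) via y @ 0.4157
    (6,3) via x @ 1.3200  # hit
  → r_1 = 1.3200
beam 2: φ=-90°, α=105°
  direction (-0.2588, 0.9659); cell (5,2); t to first gridline: x 1.3137, y 0.3727 (then +3.8637 / +1.0353)
    (5,3) via y @ 0.3727
    (4,3) via x @ 1.3137
    (4,4) via y @ 1.4080
    (4,5) via y @ 2.4433  # hit
  → r_2 = 2.4433
beam 3: φ=-45°, α=150°
  direction (-0.8660, 0.5000); cell (5,2); t to first gridline: x 0.3926, y 0.7200 (then +1.1547 / +2.0000)
    (4,2) via x @ 0.3926
    (4,3) via y @ 0.7200
    (3,3) via x @ 1.5473
    (2,3) via x @ 2.7020  # hit
  → r_3 = 2.7020
beam 4: φ=0°, α=195°
  direction (-0.9659, -0.2588); cell (5,2); t to first gridline: x 0.3520, y 2.4728 (then +1.0353 / +3.8637)
    (4,2) via x @ 0.3520
    (3,2) via x @ 1.3873
    (2,2) via x @ 2.4225  # hit
  → r_4 = 2.4225
beam 5: φ=45°, α=240°
  direction (-0.5000, -0.8660); cell (5,2); t to first gridline: x 0.6800, y 0.7390 (then +2.0000 / +1.1547)
    (4,2) via x @ 0.6800
    (4,1) via y @ 0.7390
    (4,0) via y @ 1.8937  # hit
  → r_5 = 1.8937
beam 6: φ=90°, α=285°
  direction (0.2588, -0.9659); cell (5,2); t to first gridline: x 2.5500, y 0.6626 (then +3.8637 / +1.0353)
    (5,1) via y @ 0.6626
    (5,0) via y @ 1.6979  # hit
  → r_6 = 1.6979
beam 7: φ=135°, α=330°
  direction (0.8660, -0.5000); cell (5,2); t to first gridline: x 0.7621, y 1.2800 (then +1.1547 / +2.0000)
    (6,2) via x @ 0.7621  # hit
  → r_7 = 0.7621

ranges = [1.3200, 2.4433, 2.7020, 2.4225, 1.8937, 1.6979, 0.7621]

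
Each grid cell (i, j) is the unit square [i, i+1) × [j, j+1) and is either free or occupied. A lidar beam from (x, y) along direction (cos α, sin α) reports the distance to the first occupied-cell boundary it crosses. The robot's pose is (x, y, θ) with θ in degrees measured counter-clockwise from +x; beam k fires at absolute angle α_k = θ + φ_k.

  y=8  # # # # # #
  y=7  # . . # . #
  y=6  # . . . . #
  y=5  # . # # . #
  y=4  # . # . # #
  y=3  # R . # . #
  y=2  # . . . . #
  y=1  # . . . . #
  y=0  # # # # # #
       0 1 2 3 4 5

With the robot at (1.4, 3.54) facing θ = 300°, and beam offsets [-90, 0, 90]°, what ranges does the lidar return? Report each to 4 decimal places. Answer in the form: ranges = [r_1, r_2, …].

ranges = [0.4619, 2.9329, 0.9200]

beam 1: φ=-90°, α=210°
  d=(-0.8660,-0.5000)  start (1,3)  tX=0.4619 tY=1.0800  stride 1/|dx|=1.1547 1/|dy|=2.0000
    cross x-line → (0,3), t=0.4619 (wall)
  → r_1 = 0.4619
beam 2: φ=0°, α=300°
  d=(0.5000,-0.8660)  start (1,3)  tX=1.2000 tY=0.6235  stride 1/|dx|=2.0000 1/|dy|=1.1547
    cross y-line → (1,2), t=0.6235
    cross x-line → (2,2), t=1.2000
    cross y-line → (2,1), t=1.7782
    cross y-line → (2,0), t=2.9329 (wall)
  → r_2 = 2.9329
beam 3: φ=90°, α=30°
  d=(0.8660,0.5000)  start (1,3)  tX=0.6928 tY=0.9200  stride 1/|dx|=1.1547 1/|dy|=2.0000
    cross x-line → (2,3), t=0.6928
    cross y-line → (2,4), t=0.9200 (wall)
  → r_3 = 0.9200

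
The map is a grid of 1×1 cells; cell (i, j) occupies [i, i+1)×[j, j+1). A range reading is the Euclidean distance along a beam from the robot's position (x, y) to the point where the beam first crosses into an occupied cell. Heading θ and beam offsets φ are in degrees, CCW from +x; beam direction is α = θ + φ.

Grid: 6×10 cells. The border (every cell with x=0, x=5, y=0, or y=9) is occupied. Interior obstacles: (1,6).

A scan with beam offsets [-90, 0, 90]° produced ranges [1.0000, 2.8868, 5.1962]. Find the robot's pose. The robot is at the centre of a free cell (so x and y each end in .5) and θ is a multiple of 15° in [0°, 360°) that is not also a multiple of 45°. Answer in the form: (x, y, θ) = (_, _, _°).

(x, y, θ) = (4.5, 5.5, 150°)

Enumerate (i+0.5, j+0.5, θ) over the 31 free cells and 16 admissible headings. For each, cast all 3 beams and compare to the given ranges.
  (3.5, 3.5, 285°): beam 1 = 2.5882 ≠ 1.0000 ✗
  (4.5, 8.5, 255°): beam 1 = 1.9319 ≠ 1.0000 ✗
  (4.5, 6.5, 60°): beam 1 = 0.5774 ≠ 1.0000 ✗
  (3.5, 5.5, 210°): beam 1 = 4.0415 ≠ 1.0000 ✗
  …
  (4.5, 5.5, 150°): r_1=1.0000, r_2=2.8868, r_3=5.1962 — all match ✓
Only this pose fits every beam.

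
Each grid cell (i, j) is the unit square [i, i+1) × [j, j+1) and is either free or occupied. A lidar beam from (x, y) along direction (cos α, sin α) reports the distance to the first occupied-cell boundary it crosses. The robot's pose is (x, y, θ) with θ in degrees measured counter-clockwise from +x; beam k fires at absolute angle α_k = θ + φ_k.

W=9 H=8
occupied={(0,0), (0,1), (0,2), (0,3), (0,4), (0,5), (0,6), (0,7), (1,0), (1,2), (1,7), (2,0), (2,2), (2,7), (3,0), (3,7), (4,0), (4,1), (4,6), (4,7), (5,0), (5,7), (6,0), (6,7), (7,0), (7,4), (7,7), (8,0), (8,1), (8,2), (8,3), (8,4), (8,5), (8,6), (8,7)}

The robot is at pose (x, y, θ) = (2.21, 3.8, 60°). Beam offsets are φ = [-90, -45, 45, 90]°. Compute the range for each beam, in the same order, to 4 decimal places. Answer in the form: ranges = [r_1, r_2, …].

beam 1: φ=-90°, α=330°
  dir = (cos 330°, sin 330°) = (0.8660, -0.5000); from cell (2,3)
  next x-line at t=0.9122, next y-line at t=1.6000; Δt_x=1.1547, Δt_y=2.0000
    x: enter (3,3) at t=0.9122
    y: enter (3,2) at t=1.6000
    x: enter (4,2) at t=2.0669
    x: enter (5,2) at t=3.2216
    y: enter (5,1) at t=3.6000
    x: enter (6,1) at t=4.3763
    x: enter (7,1) at t=5.5310
    y: enter (7,0) at t=5.6000 ← occupied
  → r_1 = 5.6000
beam 2: φ=-45°, α=15°
  dir = (cos 15°, sin 15°) = (0.9659, 0.2588); from cell (2,3)
  next x-line at t=0.8179, next y-line at t=0.7727; Δt_x=1.0353, Δt_y=3.8637
    y: enter (2,4) at t=0.7727
    x: enter (3,4) at t=0.8179
    x: enter (4,4) at t=1.8531
    x: enter (5,4) at t=2.8884
    x: enter (6,4) at t=3.9237
    y: enter (6,5) at t=4.6364
    x: enter (7,5) at t=4.9590
    x: enter (8,5) at t=5.9942 ← occupied
  → r_2 = 5.9942
beam 3: φ=45°, α=105°
  dir = (cos 105°, sin 105°) = (-0.2588, 0.9659); from cell (2,3)
  next x-line at t=0.8114, next y-line at t=0.2071; Δt_x=3.8637, Δt_y=1.0353
    y: enter (2,4) at t=0.2071
    x: enter (1,4) at t=0.8114
    y: enter (1,5) at t=1.2423
    y: enter (1,6) at t=2.2776
    y: enter (1,7) at t=3.3129 ← occupied
  → r_3 = 3.3129
beam 4: φ=90°, α=150°
  dir = (cos 150°, sin 150°) = (-0.8660, 0.5000); from cell (2,3)
  next x-line at t=0.2425, next y-line at t=0.4000; Δt_x=1.1547, Δt_y=2.0000
    x: enter (1,3) at t=0.2425
    y: enter (1,4) at t=0.4000
    x: enter (0,4) at t=1.3972 ← occupied
  → r_4 = 1.3972

ranges = [5.6000, 5.9942, 3.3129, 1.3972]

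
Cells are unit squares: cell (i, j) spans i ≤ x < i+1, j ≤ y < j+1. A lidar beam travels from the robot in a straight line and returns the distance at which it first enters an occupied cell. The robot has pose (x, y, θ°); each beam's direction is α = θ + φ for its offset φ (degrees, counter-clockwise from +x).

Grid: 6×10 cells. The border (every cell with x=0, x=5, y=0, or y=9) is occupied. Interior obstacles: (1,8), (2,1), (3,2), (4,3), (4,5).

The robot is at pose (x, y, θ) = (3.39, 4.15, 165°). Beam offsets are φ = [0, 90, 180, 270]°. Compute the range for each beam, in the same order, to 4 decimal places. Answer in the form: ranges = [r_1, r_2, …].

ranges = [2.4743, 1.1906, 0.6315, 5.0211]

beam 1: φ=0°, α=165°
  cosα=-0.9659 sinα=0.2588 | (3,4) | tMaxX 0.4038 tMaxY 3.2841 | tΔX 1.0353 tΔY 3.8637
    t=0.4038 [x] (2,4)
    t=1.4390 [x] (1,4)
    t=2.4743 [x] (0,4) — stop
  → r_1 = 2.4743
beam 2: φ=90°, α=255°
  cosα=-0.2588 sinα=-0.9659 | (3,4) | tMaxX 1.5068 tMaxY 0.1553 | tΔX 3.8637 tΔY 1.0353
    t=0.1553 [y] (3,3)
    t=1.1906 [y] (3,2) — stop
  → r_2 = 1.1906
beam 3: φ=180°, α=345°
  cosα=0.9659 sinα=-0.2588 | (3,4) | tMaxX 0.6315 tMaxY 0.5796 | tΔX 1.0353 tΔY 3.8637
    t=0.5796 [y] (3,3)
    t=0.6315 [x] (4,3) — stop
  → r_3 = 0.6315
beam 4: φ=270°, α=75°
  cosα=0.2588 sinα=0.9659 | (3,4) | tMaxX 2.3569 tMaxY 0.8800 | tΔX 3.8637 tΔY 1.0353
    t=0.8800 [y] (3,5)
    t=1.9153 [y] (3,6)
    t=2.3569 [x] (4,6)
    t=2.9505 [y] (4,7)
    t=3.9858 [y] (4,8)
    t=5.0211 [y] (4,9) — stop
  → r_4 = 5.0211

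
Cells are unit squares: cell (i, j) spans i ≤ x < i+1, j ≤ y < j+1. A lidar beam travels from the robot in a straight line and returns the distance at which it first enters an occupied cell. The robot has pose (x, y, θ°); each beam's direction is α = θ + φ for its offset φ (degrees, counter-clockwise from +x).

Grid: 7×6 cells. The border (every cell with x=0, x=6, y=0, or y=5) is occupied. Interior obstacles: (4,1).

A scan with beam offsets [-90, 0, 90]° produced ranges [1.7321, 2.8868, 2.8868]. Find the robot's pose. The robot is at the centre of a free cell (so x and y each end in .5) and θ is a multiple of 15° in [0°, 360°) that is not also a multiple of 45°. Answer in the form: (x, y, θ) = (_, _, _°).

Candidates: 19 free-cell centres × 16 headings = 304 poses. Raycast each; keep the one whose scan matches to 4 dp.
  (1.5, 4.5, 165°): beam 1 = 0.5176 ≠ 1.7321 ✗
  (1.5, 4.5, 240°): beam 1 = 0.5774 ≠ 1.7321 ✗
  (4.5, 4.5, 255°): beam 1 = 1.9319 ≠ 1.7321 ✗
  (1.5, 1.5, 30°): beam 1 = 0.5774 ≠ 1.7321 ✗
  …
  (3.5, 3.5, 150°): r_1=1.7321, r_2=2.8868, r_3=2.8868 — all match ✓
Unique over the lattice → pose = (3.5, 3.5, 150°).

(x, y, θ) = (3.5, 3.5, 150°)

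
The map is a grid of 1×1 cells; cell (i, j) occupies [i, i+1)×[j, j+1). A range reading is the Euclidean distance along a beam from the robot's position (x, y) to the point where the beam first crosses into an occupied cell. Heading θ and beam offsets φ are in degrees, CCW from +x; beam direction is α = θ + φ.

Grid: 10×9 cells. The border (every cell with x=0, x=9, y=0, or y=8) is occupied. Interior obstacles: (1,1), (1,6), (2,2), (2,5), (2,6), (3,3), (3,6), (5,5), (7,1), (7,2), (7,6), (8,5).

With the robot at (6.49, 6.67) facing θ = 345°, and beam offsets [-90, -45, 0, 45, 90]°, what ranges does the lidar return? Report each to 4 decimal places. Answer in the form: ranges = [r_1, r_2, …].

beam 1: φ=-90°, α=255°
  d=(-0.2588,-0.9659)  start (6,6)  tX=1.8932 tY=0.6936  stride 1/|dx|=3.8637 1/|dy|=1.0353
    cross y-line → (6,5), t=0.6936
    cross y-line → (6,4), t=1.7289
    cross x-line → (5,4), t=1.8932
    cross y-line → (5,3), t=2.7642
    cross y-line → (5,2), t=3.7995
    cross y-line → (5,1), t=4.8347
    cross x-line → (4,1), t=5.7569
    cross y-line → (4,0), t=5.8700 (wall)
  → r_1 = 5.8700
beam 2: φ=-45°, α=300°
  d=(0.5000,-0.8660)  start (6,6)  tX=1.0200 tY=0.7736  stride 1/|dx|=2.0000 1/|dy|=1.1547
    cross y-line → (6,5), t=0.7736
    cross x-line → (7,5), t=1.0200
    cross y-line → (7,4), t=1.9283
    cross x-line → (8,4), t=3.0200
    cross y-line → (8,3), t=3.0831
    cross y-line → (8,2), t=4.2378
    cross x-line → (9,2), t=5.0200 (wall)
  → r_2 = 5.0200
beam 3: φ=0°, α=345°
  d=(0.9659,-0.2588)  start (6,6)  tX=0.5280 tY=2.5887  stride 1/|dx|=1.0353 1/|dy|=3.8637
    cross x-line → (7,6), t=0.5280 (wall)
  → r_3 = 0.5280
beam 4: φ=45°, α=30°
  d=(0.8660,0.5000)  start (6,6)  tX=0.5889 tY=0.6600  stride 1/|dx|=1.1547 1/|dy|=2.0000
    cross x-line → (7,6), t=0.5889 (wall)
  → r_4 = 0.5889
beam 5: φ=90°, α=75°
  d=(0.2588,0.9659)  start (6,6)  tX=1.9705 tY=0.3416  stride 1/|dx|=3.8637 1/|dy|=1.0353
    cross y-line → (6,7), t=0.3416
    cross y-line → (6,8), t=1.3769 (wall)
  → r_5 = 1.3769

ranges = [5.8700, 5.0200, 0.5280, 0.5889, 1.3769]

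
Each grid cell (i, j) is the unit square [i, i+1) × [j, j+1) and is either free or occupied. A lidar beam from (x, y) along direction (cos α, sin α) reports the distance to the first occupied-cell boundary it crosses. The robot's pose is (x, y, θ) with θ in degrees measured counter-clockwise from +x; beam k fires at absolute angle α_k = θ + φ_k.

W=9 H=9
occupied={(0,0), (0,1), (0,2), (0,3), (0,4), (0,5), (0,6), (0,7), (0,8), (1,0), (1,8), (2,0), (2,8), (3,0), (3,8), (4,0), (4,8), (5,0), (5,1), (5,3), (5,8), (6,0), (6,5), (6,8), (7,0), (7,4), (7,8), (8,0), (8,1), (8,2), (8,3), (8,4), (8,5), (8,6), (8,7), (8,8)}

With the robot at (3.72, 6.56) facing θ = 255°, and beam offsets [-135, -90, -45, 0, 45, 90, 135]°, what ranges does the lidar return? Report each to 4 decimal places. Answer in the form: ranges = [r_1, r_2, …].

beam 1: φ=-135°, α=120°
  direction (-0.5000, 0.8660); cell (3,6); t to first gridline: x 1.4400, y 0.5081 (then +2.0000 / +1.1547)
    (3,7) via y @ 0.5081
    (2,7) via x @ 1.4400
    (2,8) via y @ 1.6628  # hit
  → r_1 = 1.6628
beam 2: φ=-90°, α=165°
  direction (-0.9659, 0.2588); cell (3,6); t to first gridline: x 0.7454, y 1.7000 (then +1.0353 / +3.8637)
    (2,6) via x @ 0.7454
    (2,7) via y @ 1.7000
    (1,7) via x @ 1.7807
    (0,7) via x @ 2.8160  # hit
  → r_2 = 2.8160
beam 3: φ=-45°, α=210°
  direction (-0.8660, -0.5000); cell (3,6); t to first gridline: x 0.8314, y 1.1200 (then +1.1547 / +2.0000)
    (2,6) via x @ 0.8314
    (2,5) via y @ 1.1200
    (1,5) via x @ 1.9861
    (1,4) via y @ 3.1200
    (0,4) via x @ 3.1408  # hit
  → r_3 = 3.1408
beam 4: φ=0°, α=255°
  direction (-0.2588, -0.9659); cell (3,6); t to first gridline: x 2.7819, y 0.5798 (then +3.8637 / +1.0353)
    (3,5) via y @ 0.5798
    (3,4) via y @ 1.6150
    (3,3) via y @ 2.6503
    (2,3) via x @ 2.7819
    (2,2) via y @ 3.6856
    (2,1) via y @ 4.7209
    (2,0) via y @ 5.7561  # hit
  → r_4 = 5.7561
beam 5: φ=45°, α=300°
  direction (0.5000, -0.8660); cell (3,6); t to first gridline: x 0.5600, y 0.6466 (then +2.0000 / +1.1547)
    (4,6) via x @ 0.5600
    (4,5) via y @ 0.6466
    (4,4) via y @ 1.8013
    (5,4) via x @ 2.5600
    (5,3) via y @ 2.9560  # hit
  → r_5 = 2.9560
beam 6: φ=90°, α=345°
  direction (0.9659, -0.2588); cell (3,6); t to first gridline: x 0.2899, y 2.1637 (then +1.0353 / +3.8637)
    (4,6) via x @ 0.2899
    (5,6) via x @ 1.3252
    (5,5) via y @ 2.1637
    (6,5) via x @ 2.3604  # hit
  → r_6 = 2.3604
beam 7: φ=135°, α=30°
  direction (0.8660, 0.5000); cell (3,6); t to first gridline: x 0.3233, y 0.8800 (then +1.1547 / +2.0000)
    (4,6) via x @ 0.3233
    (4,7) via y @ 0.8800
    (5,7) via x @ 1.4780
    (6,7) via x @ 2.6327
    (6,8) via y @ 2.8800  # hit
  → r_7 = 2.8800

ranges = [1.6628, 2.8160, 3.1408, 5.7561, 2.9560, 2.3604, 2.8800]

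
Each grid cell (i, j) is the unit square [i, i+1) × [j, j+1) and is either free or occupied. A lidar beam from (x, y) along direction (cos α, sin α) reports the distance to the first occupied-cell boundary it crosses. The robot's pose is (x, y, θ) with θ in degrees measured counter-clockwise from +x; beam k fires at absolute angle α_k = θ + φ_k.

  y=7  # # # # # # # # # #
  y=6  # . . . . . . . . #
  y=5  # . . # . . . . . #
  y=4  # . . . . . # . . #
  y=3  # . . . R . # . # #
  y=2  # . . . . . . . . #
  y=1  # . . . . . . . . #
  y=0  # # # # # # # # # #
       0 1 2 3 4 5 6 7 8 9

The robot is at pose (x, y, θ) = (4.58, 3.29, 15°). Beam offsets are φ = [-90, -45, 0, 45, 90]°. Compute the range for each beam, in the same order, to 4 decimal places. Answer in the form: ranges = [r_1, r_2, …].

beam 1: φ=-90°, α=285°
  d=(0.2588,-0.9659)  start (4,3)  tX=1.6228 tY=0.3002  stride 1/|dx|=3.8637 1/|dy|=1.0353
    cross y-line → (4,2), t=0.3002
    cross y-line → (4,1), t=1.3355
    cross x-line → (5,1), t=1.6228
    cross y-line → (5,0), t=2.3708 (wall)
  → r_1 = 2.3708
beam 2: φ=-45°, α=330°
  d=(0.8660,-0.5000)  start (4,3)  tX=0.4850 tY=0.5800  stride 1/|dx|=1.1547 1/|dy|=2.0000
    cross x-line → (5,3), t=0.4850
    cross y-line → (5,2), t=0.5800
    cross x-line → (6,2), t=1.6397
    cross y-line → (6,1), t=2.5800
    cross x-line → (7,1), t=2.7944
    cross x-line → (8,1), t=3.9491
    cross y-line → (8,0), t=4.5800 (wall)
  → r_2 = 4.5800
beam 3: φ=0°, α=15°
  d=(0.9659,0.2588)  start (4,3)  tX=0.4348 tY=2.7432  stride 1/|dx|=1.0353 1/|dy|=3.8637
    cross x-line → (5,3), t=0.4348
    cross x-line → (6,3), t=1.4701 (wall)
  → r_3 = 1.4701
beam 4: φ=45°, α=60°
  d=(0.5000,0.8660)  start (4,3)  tX=0.8400 tY=0.8198  stride 1/|dx|=2.0000 1/|dy|=1.1547
    cross y-line → (4,4), t=0.8198
    cross x-line → (5,4), t=0.8400
    cross y-line → (5,5), t=1.9745
    cross x-line → (6,5), t=2.8400
    cross y-line → (6,6), t=3.1292
    cross y-line → (6,7), t=4.2839 (wall)
  → r_4 = 4.2839
beam 5: φ=90°, α=105°
  d=(-0.2588,0.9659)  start (4,3)  tX=2.2409 tY=0.7350  stride 1/|dx|=3.8637 1/|dy|=1.0353
    cross y-line → (4,4), t=0.7350
    cross y-line → (4,5), t=1.7703
    cross x-line → (3,5), t=2.2409 (wall)
  → r_5 = 2.2409

ranges = [2.3708, 4.5800, 1.4701, 4.2839, 2.2409]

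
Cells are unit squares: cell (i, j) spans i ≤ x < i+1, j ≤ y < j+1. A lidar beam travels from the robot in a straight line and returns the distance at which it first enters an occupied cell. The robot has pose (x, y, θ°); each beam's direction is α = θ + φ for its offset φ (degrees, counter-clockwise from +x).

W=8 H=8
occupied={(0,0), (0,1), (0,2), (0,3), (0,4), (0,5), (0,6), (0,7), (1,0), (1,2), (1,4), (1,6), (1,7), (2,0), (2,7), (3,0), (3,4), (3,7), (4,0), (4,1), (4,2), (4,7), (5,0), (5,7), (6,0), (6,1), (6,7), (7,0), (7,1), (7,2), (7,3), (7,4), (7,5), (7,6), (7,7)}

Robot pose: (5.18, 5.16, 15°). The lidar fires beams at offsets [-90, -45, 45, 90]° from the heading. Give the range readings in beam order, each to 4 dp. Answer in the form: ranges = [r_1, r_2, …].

beam 1: φ=-90°, α=285°
  dir = (cos 285°, sin 285°) = (0.2588, -0.9659); from cell (5,5)
  next x-line at t=3.1682, next y-line at t=0.1656; Δt_x=3.8637, Δt_y=1.0353
    y: enter (5,4) at t=0.1656
    y: enter (5,3) at t=1.2009
    y: enter (5,2) at t=2.2362
    x: enter (6,2) at t=3.1682
    y: enter (6,1) at t=3.2715 ← occupied
  → r_1 = 3.2715
beam 2: φ=-45°, α=330°
  dir = (cos 330°, sin 330°) = (0.8660, -0.5000); from cell (5,5)
  next x-line at t=0.9469, next y-line at t=0.3200; Δt_x=1.1547, Δt_y=2.0000
    y: enter (5,4) at t=0.3200
    x: enter (6,4) at t=0.9469
    x: enter (7,4) at t=2.1016 ← occupied
  → r_2 = 2.1016
beam 3: φ=45°, α=60°
  dir = (cos 60°, sin 60°) = (0.5000, 0.8660); from cell (5,5)
  next x-line at t=1.6400, next y-line at t=0.9699; Δt_x=2.0000, Δt_y=1.1547
    y: enter (5,6) at t=0.9699
    x: enter (6,6) at t=1.6400
    y: enter (6,7) at t=2.1246 ← occupied
  → r_3 = 2.1246
beam 4: φ=90°, α=105°
  dir = (cos 105°, sin 105°) = (-0.2588, 0.9659); from cell (5,5)
  next x-line at t=0.6955, next y-line at t=0.8696; Δt_x=3.8637, Δt_y=1.0353
    x: enter (4,5) at t=0.6955
    y: enter (4,6) at t=0.8696
    y: enter (4,7) at t=1.9049 ← occupied
  → r_4 = 1.9049

ranges = [3.2715, 2.1016, 2.1246, 1.9049]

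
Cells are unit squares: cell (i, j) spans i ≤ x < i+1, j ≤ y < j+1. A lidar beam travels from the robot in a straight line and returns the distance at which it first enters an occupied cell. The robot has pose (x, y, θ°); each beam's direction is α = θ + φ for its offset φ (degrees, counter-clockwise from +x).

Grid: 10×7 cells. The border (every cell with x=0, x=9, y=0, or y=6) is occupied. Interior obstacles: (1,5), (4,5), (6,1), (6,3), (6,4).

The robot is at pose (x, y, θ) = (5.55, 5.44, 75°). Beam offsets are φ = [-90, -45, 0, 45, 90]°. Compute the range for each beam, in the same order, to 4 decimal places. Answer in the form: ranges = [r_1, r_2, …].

ranges = [3.5717, 1.1200, 0.5798, 0.6466, 0.5694]

beam 1: φ=-90°, α=345°
  cosα=0.9659 sinα=-0.2588 | (5,5) | tMaxX 0.4659 tMaxY 1.7000 | tΔX 1.0353 tΔY 3.8637
    t=0.4659 [x] (6,5)
    t=1.5012 [x] (7,5)
    t=1.7000 [y] (7,4)
    t=2.5364 [x] (8,4)
    t=3.5717 [x] (9,4) — stop
  → r_1 = 3.5717
beam 2: φ=-45°, α=30°
  cosα=0.8660 sinα=0.5000 | (5,5) | tMaxX 0.5196 tMaxY 1.1200 | tΔX 1.1547 tΔY 2.0000
    t=0.5196 [x] (6,5)
    t=1.1200 [y] (6,6) — stop
  → r_2 = 1.1200
beam 3: φ=0°, α=75°
  cosα=0.2588 sinα=0.9659 | (5,5) | tMaxX 1.7387 tMaxY 0.5798 | tΔX 3.8637 tΔY 1.0353
    t=0.5798 [y] (5,6) — stop
  → r_3 = 0.5798
beam 4: φ=45°, α=120°
  cosα=-0.5000 sinα=0.8660 | (5,5) | tMaxX 1.1000 tMaxY 0.6466 | tΔX 2.0000 tΔY 1.1547
    t=0.6466 [y] (5,6) — stop
  → r_4 = 0.6466
beam 5: φ=90°, α=165°
  cosα=-0.9659 sinα=0.2588 | (5,5) | tMaxX 0.5694 tMaxY 2.1637 | tΔX 1.0353 tΔY 3.8637
    t=0.5694 [x] (4,5) — stop
  → r_5 = 0.5694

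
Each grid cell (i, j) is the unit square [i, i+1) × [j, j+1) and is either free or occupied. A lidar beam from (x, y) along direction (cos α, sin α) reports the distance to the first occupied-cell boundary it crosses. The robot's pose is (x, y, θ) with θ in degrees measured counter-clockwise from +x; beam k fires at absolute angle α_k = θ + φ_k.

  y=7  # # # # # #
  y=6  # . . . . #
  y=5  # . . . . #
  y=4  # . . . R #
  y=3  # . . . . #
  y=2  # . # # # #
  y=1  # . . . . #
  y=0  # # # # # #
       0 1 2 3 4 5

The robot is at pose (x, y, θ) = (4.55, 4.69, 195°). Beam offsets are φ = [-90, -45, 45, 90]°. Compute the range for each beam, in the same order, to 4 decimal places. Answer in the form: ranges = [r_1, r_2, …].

ranges = [2.3915, 4.0992, 1.9514, 1.7387]

beam 1: φ=-90°, α=105°
  dir = (cos 105°, sin 105°) = (-0.2588, 0.9659); from cell (4,4)
  next x-line at t=2.1250, next y-line at t=0.3209; Δt_x=3.8637, Δt_y=1.0353
    y: enter (4,5) at t=0.3209
    y: enter (4,6) at t=1.3562
    x: enter (3,6) at t=2.1250
    y: enter (3,7) at t=2.3915 ← occupied
  → r_1 = 2.3915
beam 2: φ=-45°, α=150°
  dir = (cos 150°, sin 150°) = (-0.8660, 0.5000); from cell (4,4)
  next x-line at t=0.6351, next y-line at t=0.6200; Δt_x=1.1547, Δt_y=2.0000
    y: enter (4,5) at t=0.6200
    x: enter (3,5) at t=0.6351
    x: enter (2,5) at t=1.7898
    y: enter (2,6) at t=2.6200
    x: enter (1,6) at t=2.9445
    x: enter (0,6) at t=4.0992 ← occupied
  → r_2 = 4.0992
beam 3: φ=45°, α=240°
  dir = (cos 240°, sin 240°) = (-0.5000, -0.8660); from cell (4,4)
  next x-line at t=1.1000, next y-line at t=0.7967; Δt_x=2.0000, Δt_y=1.1547
    y: enter (4,3) at t=0.7967
    x: enter (3,3) at t=1.1000
    y: enter (3,2) at t=1.9514 ← occupied
  → r_3 = 1.9514
beam 4: φ=90°, α=285°
  dir = (cos 285°, sin 285°) = (0.2588, -0.9659); from cell (4,4)
  next x-line at t=1.7387, next y-line at t=0.7143; Δt_x=3.8637, Δt_y=1.0353
    y: enter (4,3) at t=0.7143
    x: enter (5,3) at t=1.7387 ← occupied
  → r_4 = 1.7387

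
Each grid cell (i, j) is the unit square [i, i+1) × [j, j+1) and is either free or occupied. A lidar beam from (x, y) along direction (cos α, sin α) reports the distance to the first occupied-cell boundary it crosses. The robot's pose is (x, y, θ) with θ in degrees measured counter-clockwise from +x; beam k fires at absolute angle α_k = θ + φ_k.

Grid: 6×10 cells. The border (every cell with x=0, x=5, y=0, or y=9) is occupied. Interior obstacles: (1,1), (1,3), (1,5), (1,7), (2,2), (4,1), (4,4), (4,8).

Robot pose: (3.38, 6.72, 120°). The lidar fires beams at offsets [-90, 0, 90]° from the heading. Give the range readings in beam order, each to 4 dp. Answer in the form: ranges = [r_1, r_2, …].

ranges = [1.8706, 2.6327, 1.5935]

beam 1: φ=-90°, α=30°
  direction (0.8660, 0.5000); cell (3,6); t to first gridline: x 0.7159, y 0.5600 (then +1.1547 / +2.0000)
    (3,7) via y @ 0.5600
    (4,7) via x @ 0.7159
    (5,7) via x @ 1.8706  # hit
  → r_1 = 1.8706
beam 2: φ=0°, α=120°
  direction (-0.5000, 0.8660); cell (3,6); t to first gridline: x 0.7600, y 0.3233 (then +2.0000 / +1.1547)
    (3,7) via y @ 0.3233
    (2,7) via x @ 0.7600
    (2,8) via y @ 1.4780
    (2,9) via y @ 2.6327  # hit
  → r_2 = 2.6327
beam 3: φ=90°, α=210°
  direction (-0.8660, -0.5000); cell (3,6); t to first gridline: x 0.4388, y 1.4400 (then +1.1547 / +2.0000)
    (2,6) via x @ 0.4388
    (2,5) via y @ 1.4400
    (1,5) via x @ 1.5935  # hit
  → r_3 = 1.5935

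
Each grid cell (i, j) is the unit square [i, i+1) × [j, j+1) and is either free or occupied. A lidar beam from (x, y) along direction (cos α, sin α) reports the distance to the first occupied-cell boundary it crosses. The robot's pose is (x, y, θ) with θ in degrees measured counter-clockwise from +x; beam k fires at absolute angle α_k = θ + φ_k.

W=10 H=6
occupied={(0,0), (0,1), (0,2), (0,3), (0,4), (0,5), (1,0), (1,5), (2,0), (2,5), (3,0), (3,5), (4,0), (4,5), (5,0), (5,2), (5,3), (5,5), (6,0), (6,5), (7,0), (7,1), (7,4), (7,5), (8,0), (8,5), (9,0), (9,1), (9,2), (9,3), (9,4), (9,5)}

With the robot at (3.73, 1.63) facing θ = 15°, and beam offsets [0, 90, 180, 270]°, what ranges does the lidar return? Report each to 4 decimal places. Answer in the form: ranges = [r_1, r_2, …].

beam 1: φ=0°, α=15°
  direction (0.9659, 0.2588); cell (3,1); t to first gridline: x 0.2795, y 1.4296 (then +1.0353 / +3.8637)
    (4,1) via x @ 0.2795
    (5,1) via x @ 1.3148
    (5,2) via y @ 1.4296  # hit
  → r_1 = 1.4296
beam 2: φ=90°, α=105°
  direction (-0.2588, 0.9659); cell (3,1); t to first gridline: x 2.8205, y 0.3831 (then +3.8637 / +1.0353)
    (3,2) via y @ 0.3831
    (3,3) via y @ 1.4183
    (3,4) via y @ 2.4536
    (2,4) via x @ 2.8205
    (2,5) via y @ 3.4889  # hit
  → r_2 = 3.4889
beam 3: φ=180°, α=195°
  direction (-0.9659, -0.2588); cell (3,1); t to first gridline: x 0.7558, y 2.4341 (then +1.0353 / +3.8637)
    (2,1) via x @ 0.7558
    (1,1) via x @ 1.7910
    (1,0) via y @ 2.4341  # hit
  → r_3 = 2.4341
beam 4: φ=270°, α=285°
  direction (0.2588, -0.9659); cell (3,1); t to first gridline: x 1.0432, y 0.6522 (then +3.8637 / +1.0353)
    (3,0) via y @ 0.6522  # hit
  → r_4 = 0.6522

ranges = [1.4296, 3.4889, 2.4341, 0.6522]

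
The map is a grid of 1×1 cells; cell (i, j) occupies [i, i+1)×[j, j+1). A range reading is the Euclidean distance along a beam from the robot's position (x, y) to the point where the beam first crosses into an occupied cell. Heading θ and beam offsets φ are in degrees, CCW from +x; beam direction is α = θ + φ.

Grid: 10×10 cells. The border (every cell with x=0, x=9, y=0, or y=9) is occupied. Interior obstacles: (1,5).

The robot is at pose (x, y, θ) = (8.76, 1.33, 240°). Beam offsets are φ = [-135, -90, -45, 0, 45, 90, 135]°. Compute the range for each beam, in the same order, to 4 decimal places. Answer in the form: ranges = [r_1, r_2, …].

beam 1: φ=-135°, α=105°
  dir = (cos 105°, sin 105°) = (-0.2588, 0.9659); from cell (8,1)
  next x-line at t=2.9364, next y-line at t=0.6936; Δt_x=3.8637, Δt_y=1.0353
    y: enter (8,2) at t=0.6936
    y: enter (8,3) at t=1.7289
    y: enter (8,4) at t=2.7642
    x: enter (7,4) at t=2.9364
    y: enter (7,5) at t=3.7995
    y: enter (7,6) at t=4.8347
    y: enter (7,7) at t=5.8700
    x: enter (6,7) at t=6.8001
    y: enter (6,8) at t=6.9053
    y: enter (6,9) at t=7.9406 ← occupied
  → r_1 = 7.9406
beam 2: φ=-90°, α=150°
  dir = (cos 150°, sin 150°) = (-0.8660, 0.5000); from cell (8,1)
  next x-line at t=0.8776, next y-line at t=1.3400; Δt_x=1.1547, Δt_y=2.0000
    x: enter (7,1) at t=0.8776
    y: enter (7,2) at t=1.3400
    x: enter (6,2) at t=2.0323
    x: enter (5,2) at t=3.1870
    y: enter (5,3) at t=3.3400
    x: enter (4,3) at t=4.3417
    y: enter (4,4) at t=5.3400
    x: enter (3,4) at t=5.4964
    x: enter (2,4) at t=6.6511
    y: enter (2,5) at t=7.3400
    x: enter (1,5) at t=7.8058 ← occupied
  → r_2 = 7.8058
beam 3: φ=-45°, α=195°
  dir = (cos 195°, sin 195°) = (-0.9659, -0.2588); from cell (8,1)
  next x-line at t=0.7868, next y-line at t=1.2750; Δt_x=1.0353, Δt_y=3.8637
    x: enter (7,1) at t=0.7868
    y: enter (7,0) at t=1.2750 ← occupied
  → r_3 = 1.2750
beam 4: φ=0°, α=240°
  dir = (cos 240°, sin 240°) = (-0.5000, -0.8660); from cell (8,1)
  next x-line at t=1.5200, next y-line at t=0.3811; Δt_x=2.0000, Δt_y=1.1547
    y: enter (8,0) at t=0.3811 ← occupied
  → r_4 = 0.3811
beam 5: φ=45°, α=285°
  dir = (cos 285°, sin 285°) = (0.2588, -0.9659); from cell (8,1)
  next x-line at t=0.9273, next y-line at t=0.3416; Δt_x=3.8637, Δt_y=1.0353
    y: enter (8,0) at t=0.3416 ← occupied
  → r_5 = 0.3416
beam 6: φ=90°, α=330°
  dir = (cos 330°, sin 330°) = (0.8660, -0.5000); from cell (8,1)
  next x-line at t=0.2771, next y-line at t=0.6600; Δt_x=1.1547, Δt_y=2.0000
    x: enter (9,1) at t=0.2771 ← occupied
  → r_6 = 0.2771
beam 7: φ=135°, α=15°
  dir = (cos 15°, sin 15°) = (0.9659, 0.2588); from cell (8,1)
  next x-line at t=0.2485, next y-line at t=2.5887; Δt_x=1.0353, Δt_y=3.8637
    x: enter (9,1) at t=0.2485 ← occupied
  → r_7 = 0.2485

ranges = [7.9406, 7.8058, 1.2750, 0.3811, 0.3416, 0.2771, 0.2485]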